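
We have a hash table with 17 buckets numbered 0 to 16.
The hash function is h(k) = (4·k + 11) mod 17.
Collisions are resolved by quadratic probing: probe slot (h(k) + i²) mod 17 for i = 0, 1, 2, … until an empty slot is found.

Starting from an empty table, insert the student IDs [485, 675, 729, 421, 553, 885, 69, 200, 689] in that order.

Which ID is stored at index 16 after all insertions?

69

485 hashes to 13; slot 13 is free => place at 13.
675 hashes to 8; slot 8 is free => place at 8.
729 hashes to 3; slot 3 is free => place at 3.
421 hashes to 12; slot 12 is free => place at 12.
553 hashes to 13; 13 taken => place at 14.
885 hashes to 15; slot 15 is free => place at 15.
69 hashes to 15; 15 taken => place at 16.
200 hashes to 12; 12,13,16 taken => place at 4.
689 hashes to 13; 13,14 taken => place at 0.
Table: [689, —, —, 729, 200, —, —, —, 675, —, —, —, 421, 485, 553, 885, 69]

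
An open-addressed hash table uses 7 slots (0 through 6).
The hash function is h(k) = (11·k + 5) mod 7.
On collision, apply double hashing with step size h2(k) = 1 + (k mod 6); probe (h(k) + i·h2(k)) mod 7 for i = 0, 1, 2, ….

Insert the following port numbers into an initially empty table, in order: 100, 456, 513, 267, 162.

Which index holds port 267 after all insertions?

Insert 100: h=6, slot 6 empty => index 6.
Insert 456: h=2, slot 2 empty => index 2.
Insert 513: h=6, h2=4, slot 6 occupied => index 3.
Insert 267: h=2, h2=4, slots 2,6,3 occupied => index 0.
Insert 162: h=2, h2=1, slots 2,3 occupied => index 4.
Table: [267, ., 456, 513, 162, ., 100]

0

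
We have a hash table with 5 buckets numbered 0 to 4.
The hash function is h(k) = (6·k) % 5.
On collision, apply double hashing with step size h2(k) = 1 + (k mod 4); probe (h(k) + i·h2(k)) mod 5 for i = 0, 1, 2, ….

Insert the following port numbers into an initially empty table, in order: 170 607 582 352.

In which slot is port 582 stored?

170: h=0 → slot 0
607: h=2 → slot 2
582: h=2, h2=3, probe 2,0,3 → slot 3
352: h=2, h2=1, probe 2,3,4 → slot 4
Table: [170, _, 607, 582, 352]

3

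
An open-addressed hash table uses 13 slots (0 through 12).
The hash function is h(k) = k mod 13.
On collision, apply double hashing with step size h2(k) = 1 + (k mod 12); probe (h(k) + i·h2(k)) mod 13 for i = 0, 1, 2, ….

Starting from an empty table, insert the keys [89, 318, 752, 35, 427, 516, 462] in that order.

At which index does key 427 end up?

89: h=11 -> slot 11
318: h=6 -> slot 6
752: h=11, h2=9, probe 11,7 -> slot 7
35: h=9 -> slot 9
427: h=11, h2=8, probe 11,6,1 -> slot 1
516: h=9, h2=1, probe 9,10 -> slot 10
462: h=7, h2=7, probe 7,1,8 -> slot 8
Table: [_, 427, _, _, _, _, 318, 752, 462, 35, 516, 89, _]

1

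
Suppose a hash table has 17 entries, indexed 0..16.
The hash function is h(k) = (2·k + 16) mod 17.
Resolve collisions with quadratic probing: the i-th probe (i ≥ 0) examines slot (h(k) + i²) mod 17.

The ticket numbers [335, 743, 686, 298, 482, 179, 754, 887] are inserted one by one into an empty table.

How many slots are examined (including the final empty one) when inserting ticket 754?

3

335: h=6 -> slot 6
743: h=6, probe 6,7 -> slot 7
686: h=11 -> slot 11
298: h=0 -> slot 0
482: h=11, probe 11,12 -> slot 12
179: h=0, probe 0,1 -> slot 1
754: h=11, probe 11,12,15 -> slot 15
887: h=5 -> slot 5
Table: [298, 179, ∅, ∅, ∅, 887, 335, 743, ∅, ∅, ∅, 686, 482, ∅, ∅, 754, ∅]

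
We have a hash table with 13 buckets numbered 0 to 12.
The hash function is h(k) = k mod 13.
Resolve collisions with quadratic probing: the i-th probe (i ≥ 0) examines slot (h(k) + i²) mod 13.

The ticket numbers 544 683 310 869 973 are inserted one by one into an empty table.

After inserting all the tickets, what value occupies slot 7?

683

544: h=11 -> slot 11
683: h=7 -> slot 7
310: h=11, probe 11,12 -> slot 12
869: h=11, probe 11,12,2 -> slot 2
973: h=11, probe 11,12,2,7,1 -> slot 1
Table: [—, 973, 869, —, —, —, —, 683, —, —, —, 544, 310]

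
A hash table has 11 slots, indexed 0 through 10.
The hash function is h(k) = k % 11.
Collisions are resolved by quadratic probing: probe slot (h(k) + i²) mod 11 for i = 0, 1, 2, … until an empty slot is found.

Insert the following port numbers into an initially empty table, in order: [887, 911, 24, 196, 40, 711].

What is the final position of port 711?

887: h=7 → slot 7
911: h=9 → slot 9
24: h=2 → slot 2
196: h=9, probe 9,10 → slot 10
40: h=7, probe 7,8 → slot 8
711: h=7, probe 7,8,0 → slot 0
Table: [711, _, 24, _, _, _, _, 887, 40, 911, 196]

0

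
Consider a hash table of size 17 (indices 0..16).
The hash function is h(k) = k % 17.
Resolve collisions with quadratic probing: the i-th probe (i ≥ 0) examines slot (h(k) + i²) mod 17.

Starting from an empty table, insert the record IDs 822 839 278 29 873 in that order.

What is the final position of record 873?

822 hashes to 6; slot 6 is free -> place at 6.
839 hashes to 6; 6 taken -> place at 7.
278 hashes to 6; 6,7 taken -> place at 10.
29 hashes to 12; slot 12 is free -> place at 12.
873 hashes to 6; 6,7,10 taken -> place at 15.
Table: [-, -, -, -, -, -, 822, 839, -, -, 278, -, 29, -, -, 873, -]

15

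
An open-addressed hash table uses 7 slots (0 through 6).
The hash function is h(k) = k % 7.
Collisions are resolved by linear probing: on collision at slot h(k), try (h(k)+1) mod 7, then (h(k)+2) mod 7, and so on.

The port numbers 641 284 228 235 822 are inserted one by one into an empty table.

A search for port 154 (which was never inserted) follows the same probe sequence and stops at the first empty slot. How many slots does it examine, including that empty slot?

2

Insert 641: h=4, slot 4 empty => index 4.
Insert 284: h=4, slot 4 occupied => index 5.
Insert 228: h=4, slots 4,5 occupied => index 6.
Insert 235: h=4, slots 4,5,6 occupied => index 0.
Insert 822: h=3, slot 3 empty => index 3.
Table: [235, —, —, 822, 641, 284, 228]
Lookup 154: h=0, probe 0,1 → slot 1 empty, not found.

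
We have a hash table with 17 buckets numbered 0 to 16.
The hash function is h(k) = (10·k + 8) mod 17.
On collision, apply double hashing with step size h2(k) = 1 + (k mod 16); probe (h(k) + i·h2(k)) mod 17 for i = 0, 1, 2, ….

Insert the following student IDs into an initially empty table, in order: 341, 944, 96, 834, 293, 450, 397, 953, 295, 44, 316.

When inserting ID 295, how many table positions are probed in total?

2

341: h=1 -> slot 1
944: h=13 -> slot 13
96: h=16 -> slot 16
834: h=1, h2=3, probe 1,4 -> slot 4
293: h=14 -> slot 14
450: h=3 -> slot 3
397: h=0 -> slot 0
953: h=1, h2=10, probe 1,11 -> slot 11
295: h=0, h2=8, probe 0,8 -> slot 8
44: h=6 -> slot 6
316: h=6, h2=13, probe 6,2 -> slot 2
Table: [397, 341, 316, 450, 834, ., 44, ., 295, ., ., 953, ., 944, 293, ., 96]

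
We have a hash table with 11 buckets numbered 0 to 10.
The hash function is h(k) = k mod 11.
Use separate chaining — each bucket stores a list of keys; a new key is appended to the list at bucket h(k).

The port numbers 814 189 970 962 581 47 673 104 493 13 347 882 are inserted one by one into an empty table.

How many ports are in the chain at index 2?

5

814 -> bucket 0
189 -> bucket 2
970 -> bucket 2 (collision)
962 -> bucket 5
581 -> bucket 9
47 -> bucket 3
673 -> bucket 2 (collision)
104 -> bucket 5 (collision)
493 -> bucket 9 (collision)
13 -> bucket 2 (collision)
347 -> bucket 6
882 -> bucket 2 (collision)
Final buckets:
0: 814
1: ∅
2: 189 -> 970 -> 673 -> 13 -> 882
3: 47
4: ∅
5: 962 -> 104
6: 347
7: ∅
8: ∅
9: 581 -> 493
10: ∅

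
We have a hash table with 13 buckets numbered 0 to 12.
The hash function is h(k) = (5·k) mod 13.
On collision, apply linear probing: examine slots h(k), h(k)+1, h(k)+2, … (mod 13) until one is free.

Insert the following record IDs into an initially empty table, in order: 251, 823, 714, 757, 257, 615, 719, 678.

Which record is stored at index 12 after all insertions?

719

251: h=7 → slot 7
823: h=7, probe 7,8 → slot 8
714: h=8, probe 8,9 → slot 9
757: h=2 → slot 2
257: h=11 → slot 11
615: h=7, probe 7,8,9,10 → slot 10
719: h=7, probe 7,8,9,10,11,12 → slot 12
678: h=10, probe 10,11,12,0 → slot 0
Table: [678, -, 757, -, -, -, -, 251, 823, 714, 615, 257, 719]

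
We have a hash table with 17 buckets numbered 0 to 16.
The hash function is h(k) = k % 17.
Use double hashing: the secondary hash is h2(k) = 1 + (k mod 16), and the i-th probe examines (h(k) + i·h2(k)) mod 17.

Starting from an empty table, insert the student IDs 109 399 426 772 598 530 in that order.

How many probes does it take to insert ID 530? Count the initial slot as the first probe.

109: h=7 -> slot 7
399: h=8 -> slot 8
426: h=1 -> slot 1
772: h=7, h2=5, probe 7,12 -> slot 12
598: h=3 -> slot 3
530: h=3, h2=3, probe 3,6 -> slot 6
Table: [∅, 426, ∅, 598, ∅, ∅, 530, 109, 399, ∅, ∅, ∅, 772, ∅, ∅, ∅, ∅]

2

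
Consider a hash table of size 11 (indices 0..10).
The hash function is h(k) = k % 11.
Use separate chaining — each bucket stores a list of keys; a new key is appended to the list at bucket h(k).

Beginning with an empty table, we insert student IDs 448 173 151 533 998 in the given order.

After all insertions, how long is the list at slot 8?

4

448 → bucket 8
173 → bucket 8 (collision)
151 → bucket 8 (collision)
533 → bucket 5
998 → bucket 8 (collision)
Final buckets:
0: ∅
1: ∅
2: ∅
3: ∅
4: ∅
5: 533
6: ∅
7: ∅
8: 448 -> 173 -> 151 -> 998
9: ∅
10: ∅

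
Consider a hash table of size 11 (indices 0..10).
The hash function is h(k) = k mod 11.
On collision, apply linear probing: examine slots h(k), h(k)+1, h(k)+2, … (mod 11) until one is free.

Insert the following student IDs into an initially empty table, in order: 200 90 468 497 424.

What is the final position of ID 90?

Insert 200: h=2, slot 2 empty => index 2.
Insert 90: h=2, slot 2 occupied => index 3.
Insert 468: h=6, slot 6 empty => index 6.
Insert 497: h=2, slots 2,3 occupied => index 4.
Insert 424: h=6, slot 6 occupied => index 7.
Table: [., ., 200, 90, 497, ., 468, 424, ., ., .]

3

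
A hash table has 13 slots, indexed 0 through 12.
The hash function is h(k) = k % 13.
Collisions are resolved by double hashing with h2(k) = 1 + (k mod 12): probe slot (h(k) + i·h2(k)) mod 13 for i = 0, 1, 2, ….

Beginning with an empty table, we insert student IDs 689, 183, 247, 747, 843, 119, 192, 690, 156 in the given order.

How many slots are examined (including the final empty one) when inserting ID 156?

Insert 689: h=0, slot 0 empty -> index 0.
Insert 183: h=1, slot 1 empty -> index 1.
Insert 247: h=0, h2=8, slot 0 occupied -> index 8.
Insert 747: h=6, slot 6 empty -> index 6.
Insert 843: h=11, slot 11 empty -> index 11.
Insert 119: h=2, slot 2 empty -> index 2.
Insert 192: h=10, slot 10 empty -> index 10.
Insert 690: h=1, h2=7, slots 1,8,2 occupied -> index 9.
Insert 156: h=0, h2=1, slots 0,1,2 occupied -> index 3.
Table: [689, 183, 119, 156, ., ., 747, ., 247, 690, 192, 843, .]

4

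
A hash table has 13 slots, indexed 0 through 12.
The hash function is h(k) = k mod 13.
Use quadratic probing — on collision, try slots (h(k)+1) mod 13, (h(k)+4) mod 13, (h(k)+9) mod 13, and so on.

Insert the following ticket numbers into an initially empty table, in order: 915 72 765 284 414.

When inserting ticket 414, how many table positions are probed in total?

915 hashes to 5; slot 5 is free -> place at 5.
72 hashes to 7; slot 7 is free -> place at 7.
765 hashes to 11; slot 11 is free -> place at 11.
284 hashes to 11; 11 taken -> place at 12.
414 hashes to 11; 11,12 taken -> place at 2.
Table: [., ., 414, ., ., 915, ., 72, ., ., ., 765, 284]

3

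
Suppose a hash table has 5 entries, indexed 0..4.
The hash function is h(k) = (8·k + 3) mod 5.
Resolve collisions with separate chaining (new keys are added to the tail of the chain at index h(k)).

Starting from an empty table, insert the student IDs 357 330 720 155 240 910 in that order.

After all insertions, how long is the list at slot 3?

5

Insert 357: h=4, bucket 4 empty -> new chain.
Insert 330: h=3, bucket 3 empty -> new chain.
Insert 720: h=3, bucket 3 nonempty -> append to chain.
Insert 155: h=3, bucket 3 nonempty -> append to chain.
Insert 240: h=3, bucket 3 nonempty -> append to chain.
Insert 910: h=3, bucket 3 nonempty -> append to chain.
Final buckets:
0: .
1: .
2: .
3: 330 -> 720 -> 155 -> 240 -> 910
4: 357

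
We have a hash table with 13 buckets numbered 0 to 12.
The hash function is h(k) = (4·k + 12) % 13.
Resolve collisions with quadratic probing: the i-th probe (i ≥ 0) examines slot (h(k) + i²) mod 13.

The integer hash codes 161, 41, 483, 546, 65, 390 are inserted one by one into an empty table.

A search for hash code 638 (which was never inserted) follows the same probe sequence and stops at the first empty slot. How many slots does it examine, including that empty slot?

161 hashes to 6; slot 6 is free => place at 6.
41 hashes to 7; slot 7 is free => place at 7.
483 hashes to 7; 7 taken => place at 8.
546 hashes to 12; slot 12 is free => place at 12.
65 hashes to 12; 12 taken => place at 0.
390 hashes to 12; 12,0 taken => place at 3.
Table: [65, _, _, 390, _, _, 161, 41, 483, _, _, _, 546]
Lookup 638: h=3, probe 3,4 → slot 4 empty, not found.

2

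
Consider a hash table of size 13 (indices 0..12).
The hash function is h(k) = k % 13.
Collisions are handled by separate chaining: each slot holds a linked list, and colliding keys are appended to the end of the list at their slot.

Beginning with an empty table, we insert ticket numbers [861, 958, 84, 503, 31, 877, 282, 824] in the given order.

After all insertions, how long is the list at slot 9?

Insert 861: h=3, bucket 3 empty → new chain.
Insert 958: h=9, bucket 9 empty → new chain.
Insert 84: h=6, bucket 6 empty → new chain.
Insert 503: h=9, bucket 9 nonempty → append to chain.
Insert 31: h=5, bucket 5 empty → new chain.
Insert 877: h=6, bucket 6 nonempty → append to chain.
Insert 282: h=9, bucket 9 nonempty → append to chain.
Insert 824: h=5, bucket 5 nonempty → append to chain.
Final buckets:
0: .
1: .
2: .
3: 861
4: .
5: 31 -> 824
6: 84 -> 877
7: .
8: .
9: 958 -> 503 -> 282
10: .
11: .
12: .

3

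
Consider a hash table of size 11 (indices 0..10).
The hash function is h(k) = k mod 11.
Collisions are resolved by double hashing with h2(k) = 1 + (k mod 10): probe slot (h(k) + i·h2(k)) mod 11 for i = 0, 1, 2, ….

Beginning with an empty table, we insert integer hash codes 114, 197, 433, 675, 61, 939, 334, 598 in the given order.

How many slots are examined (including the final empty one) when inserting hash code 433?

114 hashes to 4; slot 4 is free → place at 4.
197 hashes to 10; slot 10 is free → place at 10.
433 hashes to 4, h2=4; 4 taken → place at 8.
675 hashes to 4, h2=6; 4,10 taken → place at 5.
61 hashes to 6; slot 6 is free → place at 6.
939 hashes to 4, h2=10; 4 taken → place at 3.
334 hashes to 4, h2=5; 4 taken → place at 9.
598 hashes to 4, h2=9; 4 taken → place at 2.
Table: [-, -, 598, 939, 114, 675, 61, -, 433, 334, 197]

2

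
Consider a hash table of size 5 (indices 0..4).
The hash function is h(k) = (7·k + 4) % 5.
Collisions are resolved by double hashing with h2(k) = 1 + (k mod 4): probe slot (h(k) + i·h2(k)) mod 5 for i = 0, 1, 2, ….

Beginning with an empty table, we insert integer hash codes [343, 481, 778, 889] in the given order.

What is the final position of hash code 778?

343 hashes to 0; slot 0 is free => place at 0.
481 hashes to 1; slot 1 is free => place at 1.
778 hashes to 0, h2=3; 0 taken => place at 3.
889 hashes to 2; slot 2 is free => place at 2.
Table: [343, 481, 889, 778, .]

3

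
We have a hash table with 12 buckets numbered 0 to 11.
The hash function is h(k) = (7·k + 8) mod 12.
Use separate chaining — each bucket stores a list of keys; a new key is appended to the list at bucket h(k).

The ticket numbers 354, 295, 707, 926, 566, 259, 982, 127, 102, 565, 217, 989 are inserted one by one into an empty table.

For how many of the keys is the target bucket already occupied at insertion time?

354 → bucket 2
295 → bucket 9
707 → bucket 1
926 → bucket 10
566 → bucket 10 (collision)
259 → bucket 9 (collision)
982 → bucket 6
127 → bucket 9 (collision)
102 → bucket 2 (collision)
565 → bucket 3
217 → bucket 3 (collision)
989 → bucket 7
Final buckets:
0: .
1: 707
2: 354 -> 102
3: 565 -> 217
4: .
5: .
6: 982
7: 989
8: .
9: 295 -> 259 -> 127
10: 926 -> 566
11: .

5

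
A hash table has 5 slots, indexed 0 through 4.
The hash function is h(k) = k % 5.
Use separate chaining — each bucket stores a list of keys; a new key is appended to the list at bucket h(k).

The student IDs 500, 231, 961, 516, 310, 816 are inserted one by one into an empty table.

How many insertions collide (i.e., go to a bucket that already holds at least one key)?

4

500 -> bucket 0
231 -> bucket 1
961 -> bucket 1 (collision)
516 -> bucket 1 (collision)
310 -> bucket 0 (collision)
816 -> bucket 1 (collision)
Final buckets:
0: 500 -> 310
1: 231 -> 961 -> 516 -> 816
2: _
3: _
4: _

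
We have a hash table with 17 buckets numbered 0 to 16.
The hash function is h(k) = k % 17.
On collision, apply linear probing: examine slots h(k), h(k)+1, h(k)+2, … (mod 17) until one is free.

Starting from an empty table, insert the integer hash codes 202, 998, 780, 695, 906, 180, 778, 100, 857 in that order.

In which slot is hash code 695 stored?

Insert 202: h=15, slot 15 empty => index 15.
Insert 998: h=12, slot 12 empty => index 12.
Insert 780: h=15, slot 15 occupied => index 16.
Insert 695: h=15, slots 15,16 occupied => index 0.
Insert 906: h=5, slot 5 empty => index 5.
Insert 180: h=10, slot 10 empty => index 10.
Insert 778: h=13, slot 13 empty => index 13.
Insert 100: h=15, slots 15,16,0 occupied => index 1.
Insert 857: h=7, slot 7 empty => index 7.
Table: [695, 100, _, _, _, 906, _, 857, _, _, 180, _, 998, 778, _, 202, 780]

0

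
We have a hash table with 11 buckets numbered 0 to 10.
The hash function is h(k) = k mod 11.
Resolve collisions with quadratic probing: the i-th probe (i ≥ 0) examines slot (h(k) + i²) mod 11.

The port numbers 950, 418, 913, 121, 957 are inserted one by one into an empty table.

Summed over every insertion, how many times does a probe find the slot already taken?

Insert 950: h=4, slot 4 empty → index 4.
Insert 418: h=0, slot 0 empty → index 0.
Insert 913: h=0, slot 0 occupied → index 1.
Insert 121: h=0, slots 0,1,4 occupied → index 9.
Insert 957: h=0, slots 0,1,4,9 occupied → index 5.
Table: [418, 913, ∅, ∅, 950, 957, ∅, ∅, ∅, 121, ∅]

8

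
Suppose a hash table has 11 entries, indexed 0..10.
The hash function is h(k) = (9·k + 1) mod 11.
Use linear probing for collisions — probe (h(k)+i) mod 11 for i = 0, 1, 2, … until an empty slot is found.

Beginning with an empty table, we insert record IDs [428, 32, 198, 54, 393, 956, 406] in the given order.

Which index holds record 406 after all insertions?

Insert 428: h=3, slot 3 empty -> index 3.
Insert 32: h=3, slot 3 occupied -> index 4.
Insert 198: h=1, slot 1 empty -> index 1.
Insert 54: h=3, slots 3,4 occupied -> index 5.
Insert 393: h=7, slot 7 empty -> index 7.
Insert 956: h=3, slots 3,4,5 occupied -> index 6.
Insert 406: h=3, slots 3,4,5,6,7 occupied -> index 8.
Table: [—, 198, —, 428, 32, 54, 956, 393, 406, —, —]

8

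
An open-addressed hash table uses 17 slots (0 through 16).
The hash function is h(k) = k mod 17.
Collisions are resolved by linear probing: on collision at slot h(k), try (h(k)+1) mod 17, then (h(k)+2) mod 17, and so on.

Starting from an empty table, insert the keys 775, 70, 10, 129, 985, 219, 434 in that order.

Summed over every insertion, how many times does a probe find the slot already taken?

3

Insert 775: h=10, slot 10 empty => index 10.
Insert 70: h=2, slot 2 empty => index 2.
Insert 10: h=10, slot 10 occupied => index 11.
Insert 129: h=10, slots 10,11 occupied => index 12.
Insert 985: h=16, slot 16 empty => index 16.
Insert 219: h=15, slot 15 empty => index 15.
Insert 434: h=9, slot 9 empty => index 9.
Table: [∅, ∅, 70, ∅, ∅, ∅, ∅, ∅, ∅, 434, 775, 10, 129, ∅, ∅, 219, 985]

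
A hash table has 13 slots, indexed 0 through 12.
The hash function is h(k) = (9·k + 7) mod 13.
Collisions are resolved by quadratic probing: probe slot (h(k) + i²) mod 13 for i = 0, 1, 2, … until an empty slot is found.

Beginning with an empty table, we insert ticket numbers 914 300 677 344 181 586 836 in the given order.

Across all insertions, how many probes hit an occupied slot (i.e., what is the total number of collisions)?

6

914 hashes to 4; slot 4 is free -> place at 4.
300 hashes to 3; slot 3 is free -> place at 3.
677 hashes to 3; 3,4 taken -> place at 7.
344 hashes to 9; slot 9 is free -> place at 9.
181 hashes to 11; slot 11 is free -> place at 11.
586 hashes to 3; 3,4,7 taken -> place at 12.
836 hashes to 4; 4 taken -> place at 5.
Table: [_, _, _, 300, 914, 836, _, 677, _, 344, _, 181, 586]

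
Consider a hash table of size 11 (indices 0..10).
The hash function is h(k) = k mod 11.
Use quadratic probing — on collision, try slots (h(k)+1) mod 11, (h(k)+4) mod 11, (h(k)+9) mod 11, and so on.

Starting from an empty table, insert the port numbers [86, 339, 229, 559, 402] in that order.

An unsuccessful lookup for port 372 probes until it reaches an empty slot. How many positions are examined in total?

86: h=9 => slot 9
339: h=9, probe 9,10 => slot 10
229: h=9, probe 9,10,2 => slot 2
559: h=9, probe 9,10,2,7 => slot 7
402: h=6 => slot 6
Table: [—, —, 229, —, —, —, 402, 559, —, 86, 339]
Lookup 372: h=9, probe 9,10,2,7,3 → slot 3 empty, not found.

5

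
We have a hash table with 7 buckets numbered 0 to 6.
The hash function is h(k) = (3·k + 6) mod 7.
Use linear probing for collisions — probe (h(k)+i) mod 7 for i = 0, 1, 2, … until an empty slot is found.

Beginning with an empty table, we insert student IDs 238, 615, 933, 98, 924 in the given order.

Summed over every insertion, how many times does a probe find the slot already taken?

238 hashes to 6; slot 6 is free => place at 6.
615 hashes to 3; slot 3 is free => place at 3.
933 hashes to 5; slot 5 is free => place at 5.
98 hashes to 6; 6 taken => place at 0.
924 hashes to 6; 6,0 taken => place at 1.
Table: [98, 924, -, 615, -, 933, 238]

3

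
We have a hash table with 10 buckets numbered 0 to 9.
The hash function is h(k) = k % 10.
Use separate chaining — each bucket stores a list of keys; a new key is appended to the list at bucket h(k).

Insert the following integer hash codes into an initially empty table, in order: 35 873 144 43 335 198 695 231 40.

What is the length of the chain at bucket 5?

3

35 -> bucket 5
873 -> bucket 3
144 -> bucket 4
43 -> bucket 3 (collision)
335 -> bucket 5 (collision)
198 -> bucket 8
695 -> bucket 5 (collision)
231 -> bucket 1
40 -> bucket 0
Final buckets:
0: 40
1: 231
2: .
3: 873 -> 43
4: 144
5: 35 -> 335 -> 695
6: .
7: .
8: 198
9: .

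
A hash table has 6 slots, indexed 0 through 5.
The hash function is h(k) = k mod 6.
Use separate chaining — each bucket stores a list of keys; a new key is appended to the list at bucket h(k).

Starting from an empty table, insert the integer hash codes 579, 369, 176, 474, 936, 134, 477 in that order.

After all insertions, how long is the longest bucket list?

Insert 579: h=3, bucket 3 empty -> new chain.
Insert 369: h=3, bucket 3 nonempty -> append to chain.
Insert 176: h=2, bucket 2 empty -> new chain.
Insert 474: h=0, bucket 0 empty -> new chain.
Insert 936: h=0, bucket 0 nonempty -> append to chain.
Insert 134: h=2, bucket 2 nonempty -> append to chain.
Insert 477: h=3, bucket 3 nonempty -> append to chain.
Final buckets:
0: 474 -> 936
1: .
2: 176 -> 134
3: 579 -> 369 -> 477
4: .
5: .

3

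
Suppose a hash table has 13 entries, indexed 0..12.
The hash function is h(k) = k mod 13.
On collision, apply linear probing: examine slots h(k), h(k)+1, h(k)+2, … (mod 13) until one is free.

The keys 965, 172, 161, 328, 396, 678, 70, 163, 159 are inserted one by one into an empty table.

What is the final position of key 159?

10

Insert 965: h=3, slot 3 empty -> index 3.
Insert 172: h=3, slot 3 occupied -> index 4.
Insert 161: h=5, slot 5 empty -> index 5.
Insert 328: h=3, slots 3,4,5 occupied -> index 6.
Insert 396: h=6, slot 6 occupied -> index 7.
Insert 678: h=2, slot 2 empty -> index 2.
Insert 70: h=5, slots 5,6,7 occupied -> index 8.
Insert 163: h=7, slots 7,8 occupied -> index 9.
Insert 159: h=3, slots 3,4,5,6,7,8,9 occupied -> index 10.
Table: [., ., 678, 965, 172, 161, 328, 396, 70, 163, 159, ., .]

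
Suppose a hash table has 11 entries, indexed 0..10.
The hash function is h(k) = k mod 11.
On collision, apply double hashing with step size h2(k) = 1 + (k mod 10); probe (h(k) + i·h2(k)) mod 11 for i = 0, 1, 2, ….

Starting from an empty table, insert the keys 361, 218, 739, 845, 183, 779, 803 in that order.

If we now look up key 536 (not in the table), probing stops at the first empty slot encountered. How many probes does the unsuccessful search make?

Insert 361: h=9, slot 9 empty -> index 9.
Insert 218: h=9, h2=9, slot 9 occupied -> index 7.
Insert 739: h=2, slot 2 empty -> index 2.
Insert 845: h=9, h2=6, slot 9 occupied -> index 4.
Insert 183: h=7, h2=4, slot 7 occupied -> index 0.
Insert 779: h=9, h2=10, slot 9 occupied -> index 8.
Insert 803: h=0, h2=4, slots 0,4,8 occupied -> index 1.
Table: [183, 803, 739, ∅, 845, ∅, ∅, 218, 779, 361, ∅]
Lookup 536: h=8, h2=7, probe 8,4,0,7,3 → slot 3 empty, not found.

5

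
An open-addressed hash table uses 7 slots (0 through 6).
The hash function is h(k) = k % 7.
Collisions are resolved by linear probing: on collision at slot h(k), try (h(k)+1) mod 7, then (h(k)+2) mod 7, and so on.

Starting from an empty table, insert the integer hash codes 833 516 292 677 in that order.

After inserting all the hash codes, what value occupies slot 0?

833: h=0 => slot 0
516: h=5 => slot 5
292: h=5, probe 5,6 => slot 6
677: h=5, probe 5,6,0,1 => slot 1
Table: [833, 677, -, -, -, 516, 292]

833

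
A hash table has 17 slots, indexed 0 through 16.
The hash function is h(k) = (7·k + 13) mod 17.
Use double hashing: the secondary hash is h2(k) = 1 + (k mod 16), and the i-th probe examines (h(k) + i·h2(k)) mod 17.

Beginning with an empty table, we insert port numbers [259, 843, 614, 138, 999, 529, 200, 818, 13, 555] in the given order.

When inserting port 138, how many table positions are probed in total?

2

259: h=7 => slot 7
843: h=15 => slot 15
614: h=10 => slot 10
138: h=10, h2=11, probe 10,4 => slot 4
999: h=2 => slot 2
529: h=10, h2=2, probe 10,12 => slot 12
200: h=2, h2=9, probe 2,11 => slot 11
818: h=10, h2=3, probe 10,13 => slot 13
13: h=2, h2=14, probe 2,16 => slot 16
555: h=5 => slot 5
Table: [∅, ∅, 999, ∅, 138, 555, ∅, 259, ∅, ∅, 614, 200, 529, 818, ∅, 843, 13]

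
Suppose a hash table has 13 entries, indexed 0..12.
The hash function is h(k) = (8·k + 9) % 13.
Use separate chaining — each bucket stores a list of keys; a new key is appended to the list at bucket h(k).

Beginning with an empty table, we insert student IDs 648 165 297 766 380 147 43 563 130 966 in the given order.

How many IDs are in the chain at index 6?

2

Insert 648: h=6, bucket 6 empty → new chain.
Insert 165: h=3, bucket 3 empty → new chain.
Insert 297: h=6, bucket 6 nonempty → append to chain.
Insert 766: h=1, bucket 1 empty → new chain.
Insert 380: h=7, bucket 7 empty → new chain.
Insert 147: h=2, bucket 2 empty → new chain.
Insert 43: h=2, bucket 2 nonempty → append to chain.
Insert 563: h=2, bucket 2 nonempty → append to chain.
Insert 130: h=9, bucket 9 empty → new chain.
Insert 966: h=2, bucket 2 nonempty → append to chain.
Final buckets:
0: -
1: 766
2: 147 -> 43 -> 563 -> 966
3: 165
4: -
5: -
6: 648 -> 297
7: 380
8: -
9: 130
10: -
11: -
12: -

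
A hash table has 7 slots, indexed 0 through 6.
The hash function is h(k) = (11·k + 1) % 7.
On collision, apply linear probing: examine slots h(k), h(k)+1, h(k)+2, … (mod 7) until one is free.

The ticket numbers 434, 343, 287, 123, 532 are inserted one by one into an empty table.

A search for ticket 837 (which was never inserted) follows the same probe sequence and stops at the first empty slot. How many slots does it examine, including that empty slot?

4

Insert 434: h=1, slot 1 empty → index 1.
Insert 343: h=1, slot 1 occupied → index 2.
Insert 287: h=1, slots 1,2 occupied → index 3.
Insert 123: h=3, slot 3 occupied → index 4.
Insert 532: h=1, slots 1,2,3,4 occupied → index 5.
Table: [., 434, 343, 287, 123, 532, .]
Lookup 837: h=3, probe 3,4,5,6 → slot 6 empty, not found.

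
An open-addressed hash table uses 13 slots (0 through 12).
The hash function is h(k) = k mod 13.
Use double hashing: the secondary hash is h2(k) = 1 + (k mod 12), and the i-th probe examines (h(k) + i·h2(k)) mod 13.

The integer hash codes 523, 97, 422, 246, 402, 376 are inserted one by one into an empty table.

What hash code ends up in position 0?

402

523 hashes to 3; slot 3 is free -> place at 3.
97 hashes to 6; slot 6 is free -> place at 6.
422 hashes to 6, h2=3; 6 taken -> place at 9.
246 hashes to 12; slot 12 is free -> place at 12.
402 hashes to 12, h2=7; 12,6 taken -> place at 0.
376 hashes to 12, h2=5; 12 taken -> place at 4.
Table: [402, —, —, 523, 376, —, 97, —, —, 422, —, —, 246]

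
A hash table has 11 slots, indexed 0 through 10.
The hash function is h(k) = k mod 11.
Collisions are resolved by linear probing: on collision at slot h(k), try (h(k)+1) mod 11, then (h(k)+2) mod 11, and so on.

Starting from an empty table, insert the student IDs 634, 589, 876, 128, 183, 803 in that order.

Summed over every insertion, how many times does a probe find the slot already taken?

6

634 hashes to 7; slot 7 is free → place at 7.
589 hashes to 6; slot 6 is free → place at 6.
876 hashes to 7; 7 taken → place at 8.
128 hashes to 7; 7,8 taken → place at 9.
183 hashes to 7; 7,8,9 taken → place at 10.
803 hashes to 0; slot 0 is free → place at 0.
Table: [803, —, —, —, —, —, 589, 634, 876, 128, 183]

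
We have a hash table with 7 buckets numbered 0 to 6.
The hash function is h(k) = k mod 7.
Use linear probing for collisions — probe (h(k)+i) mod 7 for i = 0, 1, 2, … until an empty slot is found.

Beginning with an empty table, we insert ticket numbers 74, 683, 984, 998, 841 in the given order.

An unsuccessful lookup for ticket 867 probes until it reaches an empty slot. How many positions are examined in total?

74: h=4 => slot 4
683: h=4, probe 4,5 => slot 5
984: h=4, probe 4,5,6 => slot 6
998: h=4, probe 4,5,6,0 => slot 0
841: h=1 => slot 1
Table: [998, 841, ., ., 74, 683, 984]
Lookup 867: h=6, probe 6,0,1,2 → slot 2 empty, not found.

4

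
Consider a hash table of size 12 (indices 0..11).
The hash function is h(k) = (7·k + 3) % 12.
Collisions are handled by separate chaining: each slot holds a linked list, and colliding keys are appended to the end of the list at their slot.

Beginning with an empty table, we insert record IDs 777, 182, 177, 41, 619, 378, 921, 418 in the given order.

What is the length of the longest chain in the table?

Insert 777: h=6, bucket 6 empty -> new chain.
Insert 182: h=5, bucket 5 empty -> new chain.
Insert 177: h=6, bucket 6 nonempty -> append to chain.
Insert 41: h=2, bucket 2 empty -> new chain.
Insert 619: h=4, bucket 4 empty -> new chain.
Insert 378: h=9, bucket 9 empty -> new chain.
Insert 921: h=6, bucket 6 nonempty -> append to chain.
Insert 418: h=1, bucket 1 empty -> new chain.
Final buckets:
0: _
1: 418
2: 41
3: _
4: 619
5: 182
6: 777 -> 177 -> 921
7: _
8: _
9: 378
10: _
11: _

3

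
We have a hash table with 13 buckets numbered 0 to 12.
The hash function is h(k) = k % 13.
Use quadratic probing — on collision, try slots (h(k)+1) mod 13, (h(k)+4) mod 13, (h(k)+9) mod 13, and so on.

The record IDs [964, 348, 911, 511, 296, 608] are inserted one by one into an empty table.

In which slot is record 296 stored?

Insert 964: h=2, slot 2 empty → index 2.
Insert 348: h=10, slot 10 empty → index 10.
Insert 911: h=1, slot 1 empty → index 1.
Insert 511: h=4, slot 4 empty → index 4.
Insert 296: h=10, slot 10 occupied → index 11.
Insert 608: h=10, slots 10,11,1 occupied → index 6.
Table: [_, 911, 964, _, 511, _, 608, _, _, _, 348, 296, _]

11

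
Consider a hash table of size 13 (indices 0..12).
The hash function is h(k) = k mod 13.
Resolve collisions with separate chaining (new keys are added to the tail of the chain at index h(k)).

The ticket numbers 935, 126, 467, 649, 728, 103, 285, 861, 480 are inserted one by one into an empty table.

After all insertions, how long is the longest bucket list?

Insert 935: h=12, bucket 12 empty → new chain.
Insert 126: h=9, bucket 9 empty → new chain.
Insert 467: h=12, bucket 12 nonempty → append to chain.
Insert 649: h=12, bucket 12 nonempty → append to chain.
Insert 728: h=0, bucket 0 empty → new chain.
Insert 103: h=12, bucket 12 nonempty → append to chain.
Insert 285: h=12, bucket 12 nonempty → append to chain.
Insert 861: h=3, bucket 3 empty → new chain.
Insert 480: h=12, bucket 12 nonempty → append to chain.
Final buckets:
0: 728
1: _
2: _
3: 861
4: _
5: _
6: _
7: _
8: _
9: 126
10: _
11: _
12: 935 -> 467 -> 649 -> 103 -> 285 -> 480

6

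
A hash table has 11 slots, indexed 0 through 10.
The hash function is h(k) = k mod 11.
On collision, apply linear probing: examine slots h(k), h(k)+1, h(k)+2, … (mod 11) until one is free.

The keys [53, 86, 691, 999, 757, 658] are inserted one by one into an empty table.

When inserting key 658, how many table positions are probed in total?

53 hashes to 9; slot 9 is free -> place at 9.
86 hashes to 9; 9 taken -> place at 10.
691 hashes to 9; 9,10 taken -> place at 0.
999 hashes to 9; 9,10,0 taken -> place at 1.
757 hashes to 9; 9,10,0,1 taken -> place at 2.
658 hashes to 9; 9,10,0,1,2 taken -> place at 3.
Table: [691, 999, 757, 658, _, _, _, _, _, 53, 86]

6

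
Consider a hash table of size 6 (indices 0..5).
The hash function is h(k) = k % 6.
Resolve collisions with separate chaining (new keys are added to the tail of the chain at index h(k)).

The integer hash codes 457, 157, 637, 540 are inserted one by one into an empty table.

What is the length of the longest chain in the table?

Insert 457: h=1, bucket 1 empty -> new chain.
Insert 157: h=1, bucket 1 nonempty -> append to chain.
Insert 637: h=1, bucket 1 nonempty -> append to chain.
Insert 540: h=0, bucket 0 empty -> new chain.
Final buckets:
0: 540
1: 457 -> 157 -> 637
2: —
3: —
4: —
5: —

3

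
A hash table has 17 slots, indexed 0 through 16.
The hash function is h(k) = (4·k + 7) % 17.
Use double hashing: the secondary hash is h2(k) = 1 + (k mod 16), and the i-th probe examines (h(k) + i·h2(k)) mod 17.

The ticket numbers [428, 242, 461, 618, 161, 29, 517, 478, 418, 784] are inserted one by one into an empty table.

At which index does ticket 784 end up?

428: h=2 → slot 2
242: h=6 → slot 6
461: h=15 → slot 15
618: h=14 → slot 14
161: h=5 → slot 5
29: h=4 → slot 4
517: h=1 → slot 1
478: h=15, h2=15, probe 15,13 → slot 13
418: h=13, h2=3, probe 13,16 → slot 16
784: h=15, h2=1, probe 15,16,0 → slot 0
Table: [784, 517, 428, ., 29, 161, 242, ., ., ., ., ., ., 478, 618, 461, 418]

0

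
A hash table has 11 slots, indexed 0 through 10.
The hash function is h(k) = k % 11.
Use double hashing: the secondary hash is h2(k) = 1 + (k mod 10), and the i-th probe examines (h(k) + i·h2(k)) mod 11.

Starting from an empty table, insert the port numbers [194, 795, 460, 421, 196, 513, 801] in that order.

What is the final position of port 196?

1

194: h=7 => slot 7
795: h=3 => slot 3
460: h=9 => slot 9
421: h=3, h2=2, probe 3,5 => slot 5
196: h=9, h2=7, probe 9,5,1 => slot 1
513: h=7, h2=4, probe 7,0 => slot 0
801: h=9, h2=2, probe 9,0,2 => slot 2
Table: [513, 196, 801, 795, —, 421, —, 194, —, 460, —]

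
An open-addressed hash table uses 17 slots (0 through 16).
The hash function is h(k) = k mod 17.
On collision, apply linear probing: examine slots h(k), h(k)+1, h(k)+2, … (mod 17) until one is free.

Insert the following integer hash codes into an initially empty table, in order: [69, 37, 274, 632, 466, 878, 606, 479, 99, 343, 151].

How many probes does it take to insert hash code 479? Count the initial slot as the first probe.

69: h=1 → slot 1
37: h=3 → slot 3
274: h=2 → slot 2
632: h=3, probe 3,4 → slot 4
466: h=7 → slot 7
878: h=11 → slot 11
606: h=11, probe 11,12 → slot 12
479: h=3, probe 3,4,5 → slot 5
99: h=14 → slot 14
343: h=3, probe 3,4,5,6 → slot 6
151: h=15 → slot 15
Table: [., 69, 274, 37, 632, 479, 343, 466, ., ., ., 878, 606, ., 99, 151, .]

3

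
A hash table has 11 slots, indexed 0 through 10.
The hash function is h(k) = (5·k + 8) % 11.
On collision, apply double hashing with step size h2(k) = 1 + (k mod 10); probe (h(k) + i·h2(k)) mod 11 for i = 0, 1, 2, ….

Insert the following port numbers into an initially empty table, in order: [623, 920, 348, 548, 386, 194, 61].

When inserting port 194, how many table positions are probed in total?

2

623: h=10 → slot 10
920: h=10, h2=1, probe 10,0 → slot 0
348: h=10, h2=9, probe 10,8 → slot 8
548: h=9 → slot 9
386: h=2 → slot 2
194: h=10, h2=5, probe 10,4 → slot 4
61: h=5 → slot 5
Table: [920, ∅, 386, ∅, 194, 61, ∅, ∅, 348, 548, 623]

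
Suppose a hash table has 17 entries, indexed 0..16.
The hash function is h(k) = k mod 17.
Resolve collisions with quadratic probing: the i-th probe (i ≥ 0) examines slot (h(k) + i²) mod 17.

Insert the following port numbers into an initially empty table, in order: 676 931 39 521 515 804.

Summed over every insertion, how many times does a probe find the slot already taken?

4

Insert 676: h=13, slot 13 empty → index 13.
Insert 931: h=13, slot 13 occupied → index 14.
Insert 39: h=5, slot 5 empty → index 5.
Insert 521: h=11, slot 11 empty → index 11.
Insert 515: h=5, slot 5 occupied → index 6.
Insert 804: h=5, slots 5,6 occupied → index 9.
Table: [—, —, —, —, —, 39, 515, —, —, 804, —, 521, —, 676, 931, —, —]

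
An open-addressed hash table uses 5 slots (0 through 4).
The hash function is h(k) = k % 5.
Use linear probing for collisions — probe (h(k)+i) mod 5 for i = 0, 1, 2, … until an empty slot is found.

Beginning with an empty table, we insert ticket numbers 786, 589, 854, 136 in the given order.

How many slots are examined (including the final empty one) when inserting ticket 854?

2

Insert 786: h=1, slot 1 empty -> index 1.
Insert 589: h=4, slot 4 empty -> index 4.
Insert 854: h=4, slot 4 occupied -> index 0.
Insert 136: h=1, slot 1 occupied -> index 2.
Table: [854, 786, 136, -, 589]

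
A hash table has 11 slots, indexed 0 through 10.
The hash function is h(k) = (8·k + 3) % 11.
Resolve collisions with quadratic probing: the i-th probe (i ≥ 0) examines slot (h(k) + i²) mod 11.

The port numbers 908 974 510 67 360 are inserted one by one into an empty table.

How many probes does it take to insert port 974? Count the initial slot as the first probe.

Insert 908: h=7, slot 7 empty => index 7.
Insert 974: h=7, slot 7 occupied => index 8.
Insert 510: h=2, slot 2 empty => index 2.
Insert 67: h=0, slot 0 empty => index 0.
Insert 360: h=1, slot 1 empty => index 1.
Table: [67, 360, 510, —, —, —, —, 908, 974, —, —]

2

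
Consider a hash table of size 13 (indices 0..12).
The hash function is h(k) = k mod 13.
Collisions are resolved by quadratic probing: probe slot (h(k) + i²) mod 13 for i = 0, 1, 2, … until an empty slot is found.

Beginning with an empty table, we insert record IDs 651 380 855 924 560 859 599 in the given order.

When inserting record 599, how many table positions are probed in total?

6

Insert 651: h=1, slot 1 empty => index 1.
Insert 380: h=3, slot 3 empty => index 3.
Insert 855: h=10, slot 10 empty => index 10.
Insert 924: h=1, slot 1 occupied => index 2.
Insert 560: h=1, slots 1,2 occupied => index 5.
Insert 859: h=1, slots 1,2,5,10 occupied => index 4.
Insert 599: h=1, slots 1,2,5,10,4 occupied => index 0.
Table: [599, 651, 924, 380, 859, 560, _, _, _, _, 855, _, _]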